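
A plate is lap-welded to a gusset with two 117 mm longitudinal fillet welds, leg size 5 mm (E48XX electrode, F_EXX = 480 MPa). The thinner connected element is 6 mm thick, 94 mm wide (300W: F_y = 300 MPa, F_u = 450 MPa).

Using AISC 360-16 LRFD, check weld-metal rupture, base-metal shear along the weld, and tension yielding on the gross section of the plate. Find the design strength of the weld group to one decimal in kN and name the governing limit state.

Weld metal: throat = 0.707×5 = 3.535 mm, L = 2×117 = 234 mm. φR_n = 0.75 × 0.6 × 480 × 3.535 × 234 = 178.7 kN.
Base metal shear (6 mm plate): yield φR_n = 1.0×0.6×300×6×234 = 252.7 kN; rupture φR_n = 0.75×0.6×450×6×234 = 284.3 kN; take 252.7 kN (yield).
Tension yield (gross): A_g = 94×6 = 564 mm². φR_n = 0.90 × 300 × 564 = 152.3 kN.
Governing: min(178.7, 252.7, 152.3) = 152.3 kN → gross-section yield.

152.3 kN (gross-section yield governs)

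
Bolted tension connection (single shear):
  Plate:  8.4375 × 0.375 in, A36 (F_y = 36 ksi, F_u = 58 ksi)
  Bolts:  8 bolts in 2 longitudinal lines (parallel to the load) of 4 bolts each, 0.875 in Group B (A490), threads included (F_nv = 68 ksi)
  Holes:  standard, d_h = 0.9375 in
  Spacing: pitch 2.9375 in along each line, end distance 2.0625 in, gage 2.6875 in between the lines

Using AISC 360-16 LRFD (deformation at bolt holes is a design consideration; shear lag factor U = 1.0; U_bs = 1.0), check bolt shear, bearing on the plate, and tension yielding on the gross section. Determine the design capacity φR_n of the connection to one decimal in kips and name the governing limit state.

Bolt shear: A_b = π(0.875)²/4 = 0.60132 in². φR_n = 0.75 × 68 × 0.60132 × 8 × 1 = 245.3 kips.
Bearing (0.375 in plate, F_u = 58 ksi): end bolts L_c = 2.0625 − 0.9375/2 = 1.59375, R_n = min(1.2×1.59375×0.375×58, 2.4×0.875×0.375×58) = 41.597 kips/bolt; interior L_c = 2.9375 − 0.9375 = 2, R_n = 45.675 kips/bolt. φR_n = 0.75 × (2×41.597 + 6×45.675) = 267.9 kips.
Tension yield (gross): A_g = 8.4375×0.375 = 3.1641 in². φR_n = 0.90 × 36 × 3.1641 = 102.5 kips.
Governing: min(245.3, 267.9, 102.5) = 102.5 kips → gross-section yield.

102.5 kips (gross-section yield governs)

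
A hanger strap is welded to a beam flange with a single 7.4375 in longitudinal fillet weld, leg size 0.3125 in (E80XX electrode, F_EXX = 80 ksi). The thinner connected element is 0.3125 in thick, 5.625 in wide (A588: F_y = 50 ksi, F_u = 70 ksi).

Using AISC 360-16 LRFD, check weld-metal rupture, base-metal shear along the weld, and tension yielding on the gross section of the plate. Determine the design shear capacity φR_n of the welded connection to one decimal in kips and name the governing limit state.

Weld metal: throat = 0.707×0.3125 = 0.22094 in, L = 7.4375 in. φR_n = 0.75 × 0.6 × 80 × 0.22094 × 7.4375 = 59.2 kips.
Base metal shear (0.3125 in plate): yield φR_n = 1.0×0.6×50×0.3125×7.4375 = 69.7 kips; rupture φR_n = 0.75×0.6×70×0.3125×7.4375 = 73.2 kips; take 69.7 kips (yield).
Tension yield (gross): A_g = 5.625×0.3125 = 1.7578 in². φR_n = 0.90 × 50 × 1.7578 = 79.1 kips.
Governing: min(59.2, 69.7, 79.1) = 59.2 kips → weld metal.

59.2 kips (weld metal governs)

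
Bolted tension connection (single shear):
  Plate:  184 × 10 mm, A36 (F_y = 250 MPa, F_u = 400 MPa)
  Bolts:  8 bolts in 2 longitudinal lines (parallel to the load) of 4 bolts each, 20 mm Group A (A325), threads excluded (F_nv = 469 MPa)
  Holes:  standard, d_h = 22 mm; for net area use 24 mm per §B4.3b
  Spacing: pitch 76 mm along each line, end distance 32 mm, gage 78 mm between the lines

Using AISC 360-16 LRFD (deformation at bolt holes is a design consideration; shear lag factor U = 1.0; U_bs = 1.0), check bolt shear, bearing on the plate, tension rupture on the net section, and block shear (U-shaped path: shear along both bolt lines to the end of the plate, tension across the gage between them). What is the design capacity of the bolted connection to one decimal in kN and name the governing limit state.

408.0 kN (net-section rupture governs)

Bolt shear: A_b = π(20)²/4 = 314.16 mm². φR_n = 0.75 × 469 × 314.16 × 8 × 1 = 884.0 kN.
Bearing (10 mm plate, F_u = 400 MPa): end bolts L_c = 32 − 22/2 = 21, R_n = min(1.2×21×10×400, 2.4×20×10×400) = 100.8 kN/bolt; interior L_c = 76 − 22 = 54, R_n = 192 kN/bolt. φR_n = 0.75 × (2×100.8 + 6×192) = 1015.2 kN.
Tension rupture (net): A_n = (184 − 2×24)×10 = 1360 mm² (U = 1.0, A_e = A_n). φR_n = 0.75 × 400 × 1360 = 408.0 kN.
Block shear: shear path 2×[32+3×76] = 2×260 mm, A_gv = 5200, A_nv = 2×(260 − 3.5×24)×10 = 3520 mm²; tension across gage: (78 − 1×24)×10 = 540 mm². R_n = min(0.6×400×3520, 0.6×250×5200) + 1.0×400×540 = min(844.8, 780) + 216 = 996 kN. φR_n = 0.75 × 996 = 747.0 kN.
Governing: min(884.0, 1015.2, 408.0, 747.0) = 408.0 kN → net-section rupture.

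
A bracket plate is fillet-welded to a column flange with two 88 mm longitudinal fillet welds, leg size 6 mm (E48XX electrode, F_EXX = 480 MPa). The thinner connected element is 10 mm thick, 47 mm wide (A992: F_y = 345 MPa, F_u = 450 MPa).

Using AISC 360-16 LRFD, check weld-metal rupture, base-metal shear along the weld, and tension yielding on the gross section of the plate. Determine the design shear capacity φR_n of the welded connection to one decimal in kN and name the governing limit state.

Weld metal: throat = 0.707×6 = 4.242 mm, L = 2×88 = 176 mm. φR_n = 0.75 × 0.6 × 480 × 4.242 × 176 = 161.3 kN.
Base metal shear (10 mm plate): yield φR_n = 1.0×0.6×345×10×176 = 364.3 kN; rupture φR_n = 0.75×0.6×450×10×176 = 356.4 kN; take 356.4 kN (rupture).
Tension yield (gross): A_g = 47×10 = 470 mm². φR_n = 0.90 × 345 × 470 = 145.9 kN.
Governing: min(161.3, 356.4, 145.9) = 145.9 kN → gross-section yield.

145.9 kN (gross-section yield governs)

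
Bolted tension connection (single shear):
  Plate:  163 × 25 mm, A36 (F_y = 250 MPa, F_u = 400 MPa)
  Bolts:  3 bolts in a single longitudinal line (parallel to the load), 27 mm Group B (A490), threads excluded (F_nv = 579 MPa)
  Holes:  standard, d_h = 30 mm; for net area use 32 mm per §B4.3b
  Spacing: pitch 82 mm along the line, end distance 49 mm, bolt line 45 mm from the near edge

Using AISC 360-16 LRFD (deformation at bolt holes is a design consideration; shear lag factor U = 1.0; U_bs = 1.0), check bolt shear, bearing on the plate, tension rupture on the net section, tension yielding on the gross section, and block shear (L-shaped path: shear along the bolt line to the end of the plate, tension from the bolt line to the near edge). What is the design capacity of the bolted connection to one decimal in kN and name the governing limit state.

745.9 kN (bolt shear governs)

Bolt shear: A_b = π(27)²/4 = 572.56 mm². φR_n = 0.75 × 579 × 572.56 × 3 × 1 = 745.9 kN.
Bearing (25 mm plate, F_u = 400 MPa): end bolts L_c = 49 − 30/2 = 34, R_n = min(1.2×34×25×400, 2.4×27×25×400) = 408 kN/bolt; interior L_c = 82 − 30 = 52, R_n = 624 kN/bolt. φR_n = 0.75 × (1×408 + 2×624) = 1242.0 kN.
Tension rupture (net): A_n = (163 − 1×32)×25 = 3275 mm² (U = 1.0, A_e = A_n). φR_n = 0.75 × 400 × 3275 = 982.5 kN.
Tension yield (gross): A_g = 163×25 = 4075 mm². φR_n = 0.90 × 250 × 4075 = 916.9 kN.
Block shear: shear path 1×[49+2×82] = 1×213 mm, A_gv = 5325, A_nv = 1×(213 − 2.5×32)×25 = 3325 mm²; tension to near edge: (45 − 0.5×32)×25 = 725 mm². R_n = min(0.6×400×3325, 0.6×250×5325) + 1.0×400×725 = min(798, 798.75) + 290 = 1088 kN. φR_n = 0.75 × 1088 = 816.0 kN.
Governing: min(745.9, 1242.0, 982.5, 916.9, 816.0) = 745.9 kN → bolt shear.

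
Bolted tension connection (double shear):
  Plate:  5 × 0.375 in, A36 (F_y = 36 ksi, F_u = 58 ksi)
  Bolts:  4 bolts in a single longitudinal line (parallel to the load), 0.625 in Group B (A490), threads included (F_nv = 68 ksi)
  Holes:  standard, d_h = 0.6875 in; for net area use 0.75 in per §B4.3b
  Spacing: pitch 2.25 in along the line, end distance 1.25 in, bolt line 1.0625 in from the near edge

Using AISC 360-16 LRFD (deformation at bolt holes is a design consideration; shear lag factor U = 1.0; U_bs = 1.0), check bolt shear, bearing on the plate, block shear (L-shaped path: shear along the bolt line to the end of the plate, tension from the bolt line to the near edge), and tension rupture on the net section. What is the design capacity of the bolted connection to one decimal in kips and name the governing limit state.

59.8 kips (block shear governs)

Bolt shear: A_b = π(0.625)²/4 = 0.3068 in². φR_n = 0.75 × 68 × 0.3068 × 4 × 2 = 125.2 kips.
Bearing (0.375 in plate, F_u = 58 ksi): end bolts L_c = 1.25 − 0.6875/2 = 0.90625, R_n = min(1.2×0.90625×0.375×58, 2.4×0.625×0.375×58) = 23.653 kips/bolt; interior L_c = 2.25 − 0.6875 = 1.5625, R_n = 32.625 kips/bolt. φR_n = 0.75 × (1×23.653 + 3×32.625) = 91.1 kips.
Block shear: shear path 1×[1.25+3×2.25] = 1×8 in, A_gv = 3, A_nv = 1×(8 − 3.5×0.75)×0.375 = 2.0156 in²; tension to near edge: (1.0625 − 0.5×0.75)×0.375 = 0.25781 in². R_n = min(0.6×58×2.0156, 0.6×36×3) + 1.0×58×0.25781 = min(70.143, 64.8) + 14.953 = 79.753 kips. φR_n = 0.75 × 79.753 = 59.8 kips.
Tension rupture (net): A_n = (5 − 1×0.75)×0.375 = 1.5938 in² (U = 1.0, A_e = A_n). φR_n = 0.75 × 58 × 1.5938 = 69.3 kips.
Governing: min(125.2, 91.1, 59.8, 69.3) = 59.8 kips → block shear.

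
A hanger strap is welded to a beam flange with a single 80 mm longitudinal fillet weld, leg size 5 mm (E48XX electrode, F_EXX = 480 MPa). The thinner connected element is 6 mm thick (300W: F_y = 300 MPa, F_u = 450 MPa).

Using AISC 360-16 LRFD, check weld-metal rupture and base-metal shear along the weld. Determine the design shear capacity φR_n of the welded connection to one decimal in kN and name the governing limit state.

61.1 kN (weld metal governs)

Weld metal: throat = 0.707×5 = 3.535 mm, L = 80 mm. φR_n = 0.75 × 0.6 × 480 × 3.535 × 80 = 61.1 kN.
Base metal shear (6 mm plate): yield φR_n = 1.0×0.6×300×6×80 = 86.4 kN; rupture φR_n = 0.75×0.6×450×6×80 = 97.2 kN; take 86.4 kN (yield).
Governing: min(61.1, 86.4) = 61.1 kN → weld metal.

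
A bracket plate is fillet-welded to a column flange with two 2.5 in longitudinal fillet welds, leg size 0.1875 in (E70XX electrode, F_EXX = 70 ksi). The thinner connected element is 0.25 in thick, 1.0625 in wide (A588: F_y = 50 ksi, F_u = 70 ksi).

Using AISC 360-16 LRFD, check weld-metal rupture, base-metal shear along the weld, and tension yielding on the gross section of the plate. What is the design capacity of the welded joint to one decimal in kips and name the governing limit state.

12.0 kips (gross-section yield governs)

Weld metal: throat = 0.707×0.1875 = 0.13256 in, L = 2×2.5 = 5 in. φR_n = 0.75 × 0.6 × 70 × 0.13256 × 5 = 20.9 kips.
Base metal shear (0.25 in plate): yield φR_n = 1.0×0.6×50×0.25×5 = 37.5 kips; rupture φR_n = 0.75×0.6×70×0.25×5 = 39.4 kips; take 37.5 kips (yield).
Tension yield (gross): A_g = 1.0625×0.25 = 0.26563 in². φR_n = 0.90 × 50 × 0.26563 = 12.0 kips.
Governing: min(20.9, 37.5, 12.0) = 12.0 kips → gross-section yield.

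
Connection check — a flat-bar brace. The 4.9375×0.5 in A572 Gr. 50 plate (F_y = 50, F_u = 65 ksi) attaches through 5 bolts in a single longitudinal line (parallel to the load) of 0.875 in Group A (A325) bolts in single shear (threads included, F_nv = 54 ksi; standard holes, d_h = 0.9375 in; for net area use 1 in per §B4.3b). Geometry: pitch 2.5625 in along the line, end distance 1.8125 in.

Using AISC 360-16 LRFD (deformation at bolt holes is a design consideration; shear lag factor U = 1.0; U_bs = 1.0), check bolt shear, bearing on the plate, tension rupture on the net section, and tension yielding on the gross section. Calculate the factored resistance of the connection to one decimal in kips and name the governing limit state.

Bolt shear: A_b = π(0.875)²/4 = 0.60132 in². φR_n = 0.75 × 54 × 0.60132 × 5 × 1 = 121.8 kips.
Bearing (0.5 in plate, F_u = 65 ksi): end bolts L_c = 1.8125 − 0.9375/2 = 1.34375, R_n = min(1.2×1.34375×0.5×65, 2.4×0.875×0.5×65) = 52.406 kips/bolt; interior L_c = 2.5625 − 0.9375 = 1.625, R_n = 63.375 kips/bolt. φR_n = 0.75 × (1×52.406 + 4×63.375) = 229.4 kips.
Tension rupture (net): A_n = (4.9375 − 1×1)×0.5 = 1.9688 in² (U = 1.0, A_e = A_n). φR_n = 0.75 × 65 × 1.9688 = 96.0 kips.
Tension yield (gross): A_g = 4.9375×0.5 = 2.4688 in². φR_n = 0.90 × 50 × 2.4688 = 111.1 kips.
Governing: min(121.8, 229.4, 96.0, 111.1) = 96.0 kips → net-section rupture.

96.0 kips (net-section rupture governs)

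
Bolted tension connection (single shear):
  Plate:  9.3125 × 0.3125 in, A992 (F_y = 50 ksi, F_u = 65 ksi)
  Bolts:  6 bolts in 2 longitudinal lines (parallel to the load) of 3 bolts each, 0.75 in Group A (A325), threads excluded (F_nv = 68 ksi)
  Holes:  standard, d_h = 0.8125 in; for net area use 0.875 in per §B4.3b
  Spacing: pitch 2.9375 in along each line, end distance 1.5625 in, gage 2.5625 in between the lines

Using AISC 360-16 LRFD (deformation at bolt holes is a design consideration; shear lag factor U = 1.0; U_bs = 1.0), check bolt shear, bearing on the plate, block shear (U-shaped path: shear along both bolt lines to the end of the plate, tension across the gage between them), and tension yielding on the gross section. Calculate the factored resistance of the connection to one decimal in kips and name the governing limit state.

121.7 kips (block shear governs)

Bolt shear: A_b = π(0.75)²/4 = 0.44179 in². φR_n = 0.75 × 68 × 0.44179 × 6 × 1 = 135.2 kips.
Bearing (0.3125 in plate, F_u = 65 ksi): end bolts L_c = 1.5625 − 0.8125/2 = 1.15625, R_n = min(1.2×1.15625×0.3125×65, 2.4×0.75×0.3125×65) = 28.184 kips/bolt; interior L_c = 2.9375 − 0.8125 = 2.125, R_n = 36.563 kips/bolt. φR_n = 0.75 × (2×28.184 + 4×36.563) = 152.0 kips.
Block shear: shear path 2×[1.5625+2×2.9375] = 2×7.4375 in, A_gv = 4.6484, A_nv = 2×(7.4375 − 2.5×0.875)×0.3125 = 3.2813 in²; tension across gage: (2.5625 − 1×0.875)×0.3125 = 0.52734 in². R_n = min(0.6×65×3.2813, 0.6×50×4.6484) + 1.0×65×0.52734 = min(127.97, 139.45) + 34.277 = 162.25 kips. φR_n = 0.75 × 162.25 = 121.7 kips.
Tension yield (gross): A_g = 9.3125×0.3125 = 2.9102 in². φR_n = 0.90 × 50 × 2.9102 = 131.0 kips.
Governing: min(135.2, 152.0, 121.7, 131.0) = 121.7 kips → block shear.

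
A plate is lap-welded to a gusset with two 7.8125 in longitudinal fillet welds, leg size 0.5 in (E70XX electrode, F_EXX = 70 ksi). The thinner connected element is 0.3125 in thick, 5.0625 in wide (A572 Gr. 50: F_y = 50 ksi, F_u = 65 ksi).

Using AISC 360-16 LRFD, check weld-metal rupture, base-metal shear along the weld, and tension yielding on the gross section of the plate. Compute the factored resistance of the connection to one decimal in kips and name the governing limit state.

71.2 kips (gross-section yield governs)

Weld metal: throat = 0.707×0.5 = 0.3535 in, L = 2×7.8125 = 15.625 in. φR_n = 0.75 × 0.6 × 70 × 0.3535 × 15.625 = 174.0 kips.
Base metal shear (0.3125 in plate): yield φR_n = 1.0×0.6×50×0.3125×15.625 = 146.5 kips; rupture φR_n = 0.75×0.6×65×0.3125×15.625 = 142.8 kips; take 142.8 kips (rupture).
Tension yield (gross): A_g = 5.0625×0.3125 = 1.582 in². φR_n = 0.90 × 50 × 1.582 = 71.2 kips.
Governing: min(174.0, 142.8, 71.2) = 71.2 kips → gross-section yield.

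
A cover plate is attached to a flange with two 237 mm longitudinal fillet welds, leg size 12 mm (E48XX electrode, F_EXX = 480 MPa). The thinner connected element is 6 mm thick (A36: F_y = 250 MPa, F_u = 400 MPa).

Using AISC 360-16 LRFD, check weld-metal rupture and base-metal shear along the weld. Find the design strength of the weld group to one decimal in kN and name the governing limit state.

426.6 kN (base-metal shear governs)

Weld metal: throat = 0.707×12 = 8.484 mm, L = 2×237 = 474 mm. φR_n = 0.75 × 0.6 × 480 × 8.484 × 474 = 868.6 kN.
Base metal shear (6 mm plate): yield φR_n = 1.0×0.6×250×6×474 = 426.6 kN; rupture φR_n = 0.75×0.6×400×6×474 = 511.9 kN; take 426.6 kN (yield).
Governing: min(868.6, 426.6) = 426.6 kN → base-metal shear.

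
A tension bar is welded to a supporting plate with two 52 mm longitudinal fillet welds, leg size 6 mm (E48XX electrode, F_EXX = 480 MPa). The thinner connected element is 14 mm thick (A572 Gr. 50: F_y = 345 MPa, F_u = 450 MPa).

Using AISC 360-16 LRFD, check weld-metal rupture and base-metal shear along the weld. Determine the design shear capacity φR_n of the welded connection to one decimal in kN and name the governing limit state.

Weld metal: throat = 0.707×6 = 4.242 mm, L = 2×52 = 104 mm. φR_n = 0.75 × 0.6 × 480 × 4.242 × 104 = 95.3 kN.
Base metal shear (14 mm plate): yield φR_n = 1.0×0.6×345×14×104 = 301.4 kN; rupture φR_n = 0.75×0.6×450×14×104 = 294.8 kN; take 294.8 kN (rupture).
Governing: min(95.3, 294.8) = 95.3 kN → weld metal.

95.3 kN (weld metal governs)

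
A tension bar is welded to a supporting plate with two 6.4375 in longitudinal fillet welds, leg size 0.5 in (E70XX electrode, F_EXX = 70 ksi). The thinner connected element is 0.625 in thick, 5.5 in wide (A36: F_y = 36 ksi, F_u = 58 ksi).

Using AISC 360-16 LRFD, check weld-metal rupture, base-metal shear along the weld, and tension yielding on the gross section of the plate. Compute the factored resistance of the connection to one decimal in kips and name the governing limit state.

Weld metal: throat = 0.707×0.5 = 0.3535 in, L = 2×6.4375 = 12.875 in. φR_n = 0.75 × 0.6 × 70 × 0.3535 × 12.875 = 143.4 kips.
Base metal shear (0.625 in plate): yield φR_n = 1.0×0.6×36×0.625×12.875 = 173.8 kips; rupture φR_n = 0.75×0.6×58×0.625×12.875 = 210.0 kips; take 173.8 kips (yield).
Tension yield (gross): A_g = 5.5×0.625 = 3.4375 in². φR_n = 0.90 × 36 × 3.4375 = 111.4 kips.
Governing: min(143.4, 173.8, 111.4) = 111.4 kips → gross-section yield.

111.4 kips (gross-section yield governs)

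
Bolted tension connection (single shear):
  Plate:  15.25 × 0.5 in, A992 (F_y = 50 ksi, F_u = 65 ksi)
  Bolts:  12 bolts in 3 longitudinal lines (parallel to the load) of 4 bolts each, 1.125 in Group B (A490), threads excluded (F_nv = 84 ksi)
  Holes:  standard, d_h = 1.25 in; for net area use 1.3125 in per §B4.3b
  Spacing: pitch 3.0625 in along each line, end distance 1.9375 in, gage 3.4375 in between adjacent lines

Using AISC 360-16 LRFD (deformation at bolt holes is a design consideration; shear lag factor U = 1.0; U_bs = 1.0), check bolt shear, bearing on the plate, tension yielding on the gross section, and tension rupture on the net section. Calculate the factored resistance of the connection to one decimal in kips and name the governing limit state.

275.7 kips (net-section rupture governs)

Bolt shear: A_b = π(1.125)²/4 = 0.99402 in². φR_n = 0.75 × 84 × 0.99402 × 12 × 1 = 751.5 kips.
Bearing (0.5 in plate, F_u = 65 ksi): end bolts L_c = 1.9375 − 1.25/2 = 1.3125, R_n = min(1.2×1.3125×0.5×65, 2.4×1.125×0.5×65) = 51.188 kips/bolt; interior L_c = 3.0625 − 1.25 = 1.8125, R_n = 70.688 kips/bolt. φR_n = 0.75 × (3×51.188 + 9×70.688) = 592.3 kips.
Tension yield (gross): A_g = 15.25×0.5 = 7.625 in². φR_n = 0.90 × 50 × 7.625 = 343.1 kips.
Tension rupture (net): A_n = (15.25 − 3×1.3125)×0.5 = 5.6563 in² (U = 1.0, A_e = A_n). φR_n = 0.75 × 65 × 5.6563 = 275.7 kips.
Governing: min(751.5, 592.3, 343.1, 275.7) = 275.7 kips → net-section rupture.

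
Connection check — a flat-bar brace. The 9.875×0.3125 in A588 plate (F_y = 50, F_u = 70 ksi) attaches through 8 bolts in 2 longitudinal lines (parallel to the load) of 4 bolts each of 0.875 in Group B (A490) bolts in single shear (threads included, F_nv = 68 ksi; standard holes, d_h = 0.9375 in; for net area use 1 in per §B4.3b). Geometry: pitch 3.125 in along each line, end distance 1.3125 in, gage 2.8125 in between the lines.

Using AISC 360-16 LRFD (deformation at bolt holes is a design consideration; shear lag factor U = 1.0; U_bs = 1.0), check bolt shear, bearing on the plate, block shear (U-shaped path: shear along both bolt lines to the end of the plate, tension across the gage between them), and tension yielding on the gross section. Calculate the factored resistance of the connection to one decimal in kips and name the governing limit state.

138.9 kips (gross-section yield governs)

Bolt shear: A_b = π(0.875)²/4 = 0.60132 in². φR_n = 0.75 × 68 × 0.60132 × 8 × 1 = 245.3 kips.
Bearing (0.3125 in plate, F_u = 70 ksi): end bolts L_c = 1.3125 − 0.9375/2 = 0.84375, R_n = min(1.2×0.84375×0.3125×70, 2.4×0.875×0.3125×70) = 22.148 kips/bolt; interior L_c = 3.125 − 0.9375 = 2.1875, R_n = 45.938 kips/bolt. φR_n = 0.75 × (2×22.148 + 6×45.938) = 239.9 kips.
Block shear: shear path 2×[1.3125+3×3.125] = 2×10.6875 in, A_gv = 6.6797, A_nv = 2×(10.6875 − 3.5×1)×0.3125 = 4.4922 in²; tension across gage: (2.8125 − 1×1)×0.3125 = 0.56641 in². R_n = min(0.6×70×4.4922, 0.6×50×6.6797) + 1.0×70×0.56641 = min(188.67, 200.39) + 39.649 = 228.32 kips. φR_n = 0.75 × 228.32 = 171.2 kips.
Tension yield (gross): A_g = 9.875×0.3125 = 3.0859 in². φR_n = 0.90 × 50 × 3.0859 = 138.9 kips.
Governing: min(245.3, 239.9, 171.2, 138.9) = 138.9 kips → gross-section yield.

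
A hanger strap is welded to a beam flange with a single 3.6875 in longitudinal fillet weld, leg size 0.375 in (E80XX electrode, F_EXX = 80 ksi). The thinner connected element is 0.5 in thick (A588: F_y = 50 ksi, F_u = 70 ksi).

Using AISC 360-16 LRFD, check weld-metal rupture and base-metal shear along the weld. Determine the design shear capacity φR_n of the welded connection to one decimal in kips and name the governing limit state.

35.2 kips (weld metal governs)

Weld metal: throat = 0.707×0.375 = 0.26513 in, L = 3.6875 in. φR_n = 0.75 × 0.6 × 80 × 0.26513 × 3.6875 = 35.2 kips.
Base metal shear (0.5 in plate): yield φR_n = 1.0×0.6×50×0.5×3.6875 = 55.3 kips; rupture φR_n = 0.75×0.6×70×0.5×3.6875 = 58.1 kips; take 55.3 kips (yield).
Governing: min(35.2, 55.3) = 35.2 kips → weld metal.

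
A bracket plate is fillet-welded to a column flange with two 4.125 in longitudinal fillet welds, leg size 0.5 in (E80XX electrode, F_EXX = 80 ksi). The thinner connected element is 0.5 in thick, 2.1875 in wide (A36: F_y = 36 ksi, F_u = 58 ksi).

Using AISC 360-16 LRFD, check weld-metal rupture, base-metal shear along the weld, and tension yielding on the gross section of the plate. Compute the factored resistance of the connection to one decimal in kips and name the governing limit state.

35.4 kips (gross-section yield governs)

Weld metal: throat = 0.707×0.5 = 0.3535 in, L = 2×4.125 = 8.25 in. φR_n = 0.75 × 0.6 × 80 × 0.3535 × 8.25 = 105.0 kips.
Base metal shear (0.5 in plate): yield φR_n = 1.0×0.6×36×0.5×8.25 = 89.1 kips; rupture φR_n = 0.75×0.6×58×0.5×8.25 = 107.7 kips; take 89.1 kips (yield).
Tension yield (gross): A_g = 2.1875×0.5 = 1.0938 in². φR_n = 0.90 × 36 × 1.0938 = 35.4 kips.
Governing: min(105.0, 89.1, 35.4) = 35.4 kips → gross-section yield.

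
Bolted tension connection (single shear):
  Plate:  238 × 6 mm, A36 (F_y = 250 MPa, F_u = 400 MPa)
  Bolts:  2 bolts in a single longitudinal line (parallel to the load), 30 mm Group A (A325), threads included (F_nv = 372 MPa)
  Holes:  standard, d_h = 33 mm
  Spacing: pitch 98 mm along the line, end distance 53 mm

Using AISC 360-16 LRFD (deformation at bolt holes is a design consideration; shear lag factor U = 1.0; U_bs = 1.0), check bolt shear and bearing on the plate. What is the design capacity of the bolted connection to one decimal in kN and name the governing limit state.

Bolt shear: A_b = π(30)²/4 = 706.86 mm². φR_n = 0.75 × 372 × 706.86 × 2 × 1 = 394.4 kN.
Bearing (6 mm plate, F_u = 400 MPa): end bolts L_c = 53 − 33/2 = 36.5, R_n = min(1.2×36.5×6×400, 2.4×30×6×400) = 105.12 kN/bolt; interior L_c = 98 − 33 = 65, R_n = 172.8 kN/bolt. φR_n = 0.75 × (1×105.12 + 1×172.8) = 208.4 kN.
Governing: min(394.4, 208.4) = 208.4 kN → bearing.

208.4 kN (bearing governs)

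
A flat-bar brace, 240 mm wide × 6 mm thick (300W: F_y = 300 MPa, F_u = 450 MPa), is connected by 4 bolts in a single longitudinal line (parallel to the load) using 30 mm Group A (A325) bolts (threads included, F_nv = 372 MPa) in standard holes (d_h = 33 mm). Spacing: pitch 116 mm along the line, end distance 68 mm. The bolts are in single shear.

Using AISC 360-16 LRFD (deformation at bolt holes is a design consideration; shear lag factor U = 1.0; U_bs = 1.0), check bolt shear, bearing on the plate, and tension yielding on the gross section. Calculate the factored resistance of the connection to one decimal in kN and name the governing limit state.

Bolt shear: A_b = π(30)²/4 = 706.86 mm². φR_n = 0.75 × 372 × 706.86 × 4 × 1 = 788.9 kN.
Bearing (6 mm plate, F_u = 450 MPa): end bolts L_c = 68 − 33/2 = 51.5, R_n = min(1.2×51.5×6×450, 2.4×30×6×450) = 166.86 kN/bolt; interior L_c = 116 − 33 = 83, R_n = 194.4 kN/bolt. φR_n = 0.75 × (1×166.86 + 3×194.4) = 562.5 kN.
Tension yield (gross): A_g = 240×6 = 1440 mm². φR_n = 0.90 × 300 × 1440 = 388.8 kN.
Governing: min(788.9, 562.5, 388.8) = 388.8 kN → gross-section yield.

388.8 kN (gross-section yield governs)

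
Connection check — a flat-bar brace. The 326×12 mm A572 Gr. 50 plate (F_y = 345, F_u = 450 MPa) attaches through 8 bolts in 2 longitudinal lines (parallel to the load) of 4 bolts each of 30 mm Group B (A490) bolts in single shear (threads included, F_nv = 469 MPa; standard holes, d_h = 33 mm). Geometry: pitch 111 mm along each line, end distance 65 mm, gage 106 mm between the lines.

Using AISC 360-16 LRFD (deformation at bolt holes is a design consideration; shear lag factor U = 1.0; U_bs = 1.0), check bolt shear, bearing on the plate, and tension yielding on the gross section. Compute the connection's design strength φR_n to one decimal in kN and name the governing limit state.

Bolt shear: A_b = π(30)²/4 = 706.86 mm². φR_n = 0.75 × 469 × 706.86 × 8 × 1 = 1989.1 kN.
Bearing (12 mm plate, F_u = 450 MPa): end bolts L_c = 65 − 33/2 = 48.5, R_n = min(1.2×48.5×12×450, 2.4×30×12×450) = 314.28 kN/bolt; interior L_c = 111 − 33 = 78, R_n = 388.8 kN/bolt. φR_n = 0.75 × (2×314.28 + 6×388.8) = 2221.0 kN.
Tension yield (gross): A_g = 326×12 = 3912 mm². φR_n = 0.90 × 345 × 3912 = 1214.7 kN.
Governing: min(1989.1, 2221.0, 1214.7) = 1214.7 kN → gross-section yield.

1214.7 kN (gross-section yield governs)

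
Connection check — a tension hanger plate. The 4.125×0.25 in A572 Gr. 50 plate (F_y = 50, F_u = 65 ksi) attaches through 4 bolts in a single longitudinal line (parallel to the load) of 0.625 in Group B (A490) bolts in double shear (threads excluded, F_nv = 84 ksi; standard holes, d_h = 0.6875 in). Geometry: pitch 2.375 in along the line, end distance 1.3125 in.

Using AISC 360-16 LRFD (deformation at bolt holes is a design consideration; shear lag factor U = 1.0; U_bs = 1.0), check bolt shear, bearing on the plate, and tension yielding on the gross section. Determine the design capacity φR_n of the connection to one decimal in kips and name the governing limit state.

46.4 kips (gross-section yield governs)

Bolt shear: A_b = π(0.625)²/4 = 0.3068 in². φR_n = 0.75 × 84 × 0.3068 × 4 × 2 = 154.6 kips.
Bearing (0.25 in plate, F_u = 65 ksi): end bolts L_c = 1.3125 − 0.6875/2 = 0.96875, R_n = min(1.2×0.96875×0.25×65, 2.4×0.625×0.25×65) = 18.891 kips/bolt; interior L_c = 2.375 − 0.6875 = 1.6875, R_n = 24.375 kips/bolt. φR_n = 0.75 × (1×18.891 + 3×24.375) = 69.0 kips.
Tension yield (gross): A_g = 4.125×0.25 = 1.0313 in². φR_n = 0.90 × 50 × 1.0313 = 46.4 kips.
Governing: min(154.6, 69.0, 46.4) = 46.4 kips → gross-section yield.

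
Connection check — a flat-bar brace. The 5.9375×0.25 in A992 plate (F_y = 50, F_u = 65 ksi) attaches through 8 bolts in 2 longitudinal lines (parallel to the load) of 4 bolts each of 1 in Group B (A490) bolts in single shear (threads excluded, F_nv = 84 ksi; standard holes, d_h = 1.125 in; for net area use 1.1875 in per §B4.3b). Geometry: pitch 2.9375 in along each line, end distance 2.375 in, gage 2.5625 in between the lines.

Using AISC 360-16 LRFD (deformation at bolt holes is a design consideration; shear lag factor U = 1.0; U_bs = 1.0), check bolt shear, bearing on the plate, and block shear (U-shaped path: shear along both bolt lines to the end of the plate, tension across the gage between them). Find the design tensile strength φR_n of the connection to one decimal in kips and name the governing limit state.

119.6 kips (block shear governs)

Bolt shear: A_b = π(1)²/4 = 0.7854 in². φR_n = 0.75 × 84 × 0.7854 × 8 × 1 = 395.8 kips.
Bearing (0.25 in plate, F_u = 65 ksi): end bolts L_c = 2.375 − 1.125/2 = 1.8125, R_n = min(1.2×1.8125×0.25×65, 2.4×1×0.25×65) = 35.344 kips/bolt; interior L_c = 2.9375 − 1.125 = 1.8125, R_n = 35.344 kips/bolt. φR_n = 0.75 × (2×35.344 + 6×35.344) = 212.1 kips.
Block shear: shear path 2×[2.375+3×2.9375] = 2×11.1875 in, A_gv = 5.5938, A_nv = 2×(11.1875 − 3.5×1.1875)×0.25 = 3.5156 in²; tension across gage: (2.5625 − 1×1.1875)×0.25 = 0.34375 in². R_n = min(0.6×65×3.5156, 0.6×50×5.5938) + 1.0×65×0.34375 = min(137.11, 167.81) + 22.344 = 159.45 kips. φR_n = 0.75 × 159.45 = 119.6 kips.
Governing: min(395.8, 212.1, 119.6) = 119.6 kips → block shear.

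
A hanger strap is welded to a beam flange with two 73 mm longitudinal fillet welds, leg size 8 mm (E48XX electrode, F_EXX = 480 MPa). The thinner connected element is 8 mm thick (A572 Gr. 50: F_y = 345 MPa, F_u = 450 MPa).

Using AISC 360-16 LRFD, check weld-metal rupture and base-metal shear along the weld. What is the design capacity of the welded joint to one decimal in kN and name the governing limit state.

Weld metal: throat = 0.707×8 = 5.656 mm, L = 2×73 = 146 mm. φR_n = 0.75 × 0.6 × 480 × 5.656 × 146 = 178.4 kN.
Base metal shear (8 mm plate): yield φR_n = 1.0×0.6×345×8×146 = 241.8 kN; rupture φR_n = 0.75×0.6×450×8×146 = 236.5 kN; take 236.5 kN (rupture).
Governing: min(178.4, 236.5) = 178.4 kN → weld metal.

178.4 kN (weld metal governs)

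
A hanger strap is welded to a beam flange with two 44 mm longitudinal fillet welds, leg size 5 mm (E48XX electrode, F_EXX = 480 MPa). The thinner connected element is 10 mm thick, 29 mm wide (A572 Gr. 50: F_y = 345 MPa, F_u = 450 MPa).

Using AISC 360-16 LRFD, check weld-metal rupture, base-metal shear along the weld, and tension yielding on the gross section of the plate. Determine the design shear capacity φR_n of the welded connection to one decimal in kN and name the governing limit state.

67.2 kN (weld metal governs)

Weld metal: throat = 0.707×5 = 3.535 mm, L = 2×44 = 88 mm. φR_n = 0.75 × 0.6 × 480 × 3.535 × 88 = 67.2 kN.
Base metal shear (10 mm plate): yield φR_n = 1.0×0.6×345×10×88 = 182.2 kN; rupture φR_n = 0.75×0.6×450×10×88 = 178.2 kN; take 178.2 kN (rupture).
Tension yield (gross): A_g = 29×10 = 290 mm². φR_n = 0.90 × 345 × 290 = 90.0 kN.
Governing: min(67.2, 178.2, 90.0) = 67.2 kN → weld metal.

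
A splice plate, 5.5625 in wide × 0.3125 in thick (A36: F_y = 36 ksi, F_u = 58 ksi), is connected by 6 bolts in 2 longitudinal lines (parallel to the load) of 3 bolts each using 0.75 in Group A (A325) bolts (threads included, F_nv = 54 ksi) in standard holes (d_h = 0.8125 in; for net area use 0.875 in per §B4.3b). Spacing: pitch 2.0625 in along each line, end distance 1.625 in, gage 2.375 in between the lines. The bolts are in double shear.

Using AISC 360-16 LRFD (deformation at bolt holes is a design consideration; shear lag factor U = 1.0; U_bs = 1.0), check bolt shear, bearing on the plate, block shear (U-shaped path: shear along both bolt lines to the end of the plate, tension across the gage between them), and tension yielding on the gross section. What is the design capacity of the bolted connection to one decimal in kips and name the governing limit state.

56.3 kips (gross-section yield governs)

Bolt shear: A_b = π(0.75)²/4 = 0.44179 in². φR_n = 0.75 × 54 × 0.44179 × 6 × 2 = 214.7 kips.
Bearing (0.3125 in plate, F_u = 58 ksi): end bolts L_c = 1.625 − 0.8125/2 = 1.21875, R_n = min(1.2×1.21875×0.3125×58, 2.4×0.75×0.3125×58) = 26.508 kips/bolt; interior L_c = 2.0625 − 0.8125 = 1.25, R_n = 27.188 kips/bolt. φR_n = 0.75 × (2×26.508 + 4×27.188) = 121.3 kips.
Block shear: shear path 2×[1.625+2×2.0625] = 2×5.75 in, A_gv = 3.5938, A_nv = 2×(5.75 − 2.5×0.875)×0.3125 = 2.2266 in²; tension across gage: (2.375 − 1×0.875)×0.3125 = 0.46875 in². R_n = min(0.6×58×2.2266, 0.6×36×3.5938) + 1.0×58×0.46875 = min(77.486, 77.626) + 27.188 = 104.67 kips. φR_n = 0.75 × 104.67 = 78.5 kips.
Tension yield (gross): A_g = 5.5625×0.3125 = 1.7383 in². φR_n = 0.90 × 36 × 1.7383 = 56.3 kips.
Governing: min(214.7, 121.3, 78.5, 56.3) = 56.3 kips → gross-section yield.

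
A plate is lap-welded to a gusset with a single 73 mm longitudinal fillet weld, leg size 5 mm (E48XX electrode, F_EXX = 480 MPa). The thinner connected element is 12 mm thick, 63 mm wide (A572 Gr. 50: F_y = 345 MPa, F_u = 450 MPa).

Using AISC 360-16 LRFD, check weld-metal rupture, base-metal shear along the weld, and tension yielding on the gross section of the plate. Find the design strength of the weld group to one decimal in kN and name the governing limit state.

Weld metal: throat = 0.707×5 = 3.535 mm, L = 73 mm. φR_n = 0.75 × 0.6 × 480 × 3.535 × 73 = 55.7 kN.
Base metal shear (12 mm plate): yield φR_n = 1.0×0.6×345×12×73 = 181.3 kN; rupture φR_n = 0.75×0.6×450×12×73 = 177.4 kN; take 177.4 kN (rupture).
Tension yield (gross): A_g = 63×12 = 756 mm². φR_n = 0.90 × 345 × 756 = 234.7 kN.
Governing: min(55.7, 177.4, 234.7) = 55.7 kN → weld metal.

55.7 kN (weld metal governs)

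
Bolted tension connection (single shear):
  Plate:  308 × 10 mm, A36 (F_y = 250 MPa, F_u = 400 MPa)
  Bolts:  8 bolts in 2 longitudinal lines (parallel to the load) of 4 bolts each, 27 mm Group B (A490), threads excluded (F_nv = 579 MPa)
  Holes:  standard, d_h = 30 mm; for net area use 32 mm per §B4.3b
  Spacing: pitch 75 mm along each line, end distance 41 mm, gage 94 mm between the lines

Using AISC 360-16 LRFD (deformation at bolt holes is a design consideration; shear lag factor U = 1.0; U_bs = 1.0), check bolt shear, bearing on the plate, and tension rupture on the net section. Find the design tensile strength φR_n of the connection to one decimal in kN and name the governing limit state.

Bolt shear: A_b = π(27)²/4 = 572.56 mm². φR_n = 0.75 × 579 × 572.56 × 8 × 1 = 1989.1 kN.
Bearing (10 mm plate, F_u = 400 MPa): end bolts L_c = 41 − 30/2 = 26, R_n = min(1.2×26×10×400, 2.4×27×10×400) = 124.8 kN/bolt; interior L_c = 75 − 30 = 45, R_n = 216 kN/bolt. φR_n = 0.75 × (2×124.8 + 6×216) = 1159.2 kN.
Tension rupture (net): A_n = (308 − 2×32)×10 = 2440 mm² (U = 1.0, A_e = A_n). φR_n = 0.75 × 400 × 2440 = 732.0 kN.
Governing: min(1989.1, 1159.2, 732.0) = 732.0 kN → net-section rupture.

732.0 kN (net-section rupture governs)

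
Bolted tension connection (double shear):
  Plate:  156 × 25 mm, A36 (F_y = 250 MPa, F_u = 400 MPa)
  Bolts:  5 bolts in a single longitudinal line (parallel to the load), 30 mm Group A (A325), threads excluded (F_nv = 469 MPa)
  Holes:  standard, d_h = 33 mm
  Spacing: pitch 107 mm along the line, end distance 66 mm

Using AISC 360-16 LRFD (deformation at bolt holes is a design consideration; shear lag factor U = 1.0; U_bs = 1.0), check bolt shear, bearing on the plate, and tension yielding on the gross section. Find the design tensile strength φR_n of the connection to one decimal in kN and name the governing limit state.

Bolt shear: A_b = π(30)²/4 = 706.86 mm². φR_n = 0.75 × 469 × 706.86 × 5 × 2 = 2486.4 kN.
Bearing (25 mm plate, F_u = 400 MPa): end bolts L_c = 66 − 33/2 = 49.5, R_n = min(1.2×49.5×25×400, 2.4×30×25×400) = 594 kN/bolt; interior L_c = 107 − 33 = 74, R_n = 720 kN/bolt. φR_n = 0.75 × (1×594 + 4×720) = 2605.5 kN.
Tension yield (gross): A_g = 156×25 = 3900 mm². φR_n = 0.90 × 250 × 3900 = 877.5 kN.
Governing: min(2486.4, 2605.5, 877.5) = 877.5 kN → gross-section yield.

877.5 kN (gross-section yield governs)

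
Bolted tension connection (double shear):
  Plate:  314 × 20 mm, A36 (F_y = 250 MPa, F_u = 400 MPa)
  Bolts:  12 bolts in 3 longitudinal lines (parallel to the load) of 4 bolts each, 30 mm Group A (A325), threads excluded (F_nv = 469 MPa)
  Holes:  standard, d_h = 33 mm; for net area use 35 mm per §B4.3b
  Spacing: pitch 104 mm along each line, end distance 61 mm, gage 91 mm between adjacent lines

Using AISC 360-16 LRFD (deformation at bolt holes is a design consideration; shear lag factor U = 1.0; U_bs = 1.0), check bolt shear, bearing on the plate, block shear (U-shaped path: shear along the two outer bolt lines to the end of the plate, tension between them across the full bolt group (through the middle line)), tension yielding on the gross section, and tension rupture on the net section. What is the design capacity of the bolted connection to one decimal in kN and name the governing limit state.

1254.0 kN (net-section rupture governs)

Bolt shear: A_b = π(30)²/4 = 706.86 mm². φR_n = 0.75 × 469 × 706.86 × 12 × 2 = 5967.3 kN.
Bearing (20 mm plate, F_u = 400 MPa): end bolts L_c = 61 − 33/2 = 44.5, R_n = min(1.2×44.5×20×400, 2.4×30×20×400) = 427.2 kN/bolt; interior L_c = 104 − 33 = 71, R_n = 576 kN/bolt. φR_n = 0.75 × (3×427.2 + 9×576) = 4849.2 kN.
Block shear: shear path 2×[61+3×104] = 2×373 mm, A_gv = 14920, A_nv = 2×(373 − 3.5×35)×20 = 10020 mm²; tension across gage: (182 − 2×35)×20 = 2240 mm². R_n = min(0.6×400×10020, 0.6×250×14920) + 1.0×400×2240 = min(2404.8, 2238) + 896 = 3134 kN. φR_n = 0.75 × 3134 = 2350.5 kN.
Tension yield (gross): A_g = 314×20 = 6280 mm². φR_n = 0.90 × 250 × 6280 = 1413.0 kN.
Tension rupture (net): A_n = (314 − 3×35)×20 = 4180 mm² (U = 1.0, A_e = A_n). φR_n = 0.75 × 400 × 4180 = 1254.0 kN.
Governing: min(5967.3, 4849.2, 2350.5, 1413.0, 1254.0) = 1254.0 kN → net-section rupture.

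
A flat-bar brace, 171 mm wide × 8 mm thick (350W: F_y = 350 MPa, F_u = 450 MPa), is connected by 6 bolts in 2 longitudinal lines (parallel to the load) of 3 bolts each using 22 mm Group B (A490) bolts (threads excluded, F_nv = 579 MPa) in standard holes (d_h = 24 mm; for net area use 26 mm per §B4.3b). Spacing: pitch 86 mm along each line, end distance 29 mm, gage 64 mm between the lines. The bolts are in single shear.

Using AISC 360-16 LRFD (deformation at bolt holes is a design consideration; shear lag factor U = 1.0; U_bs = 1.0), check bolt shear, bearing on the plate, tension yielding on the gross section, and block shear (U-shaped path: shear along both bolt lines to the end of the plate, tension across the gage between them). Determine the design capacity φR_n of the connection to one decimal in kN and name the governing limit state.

Bolt shear: A_b = π(22)²/4 = 380.13 mm². φR_n = 0.75 × 579 × 380.13 × 6 × 1 = 990.4 kN.
Bearing (8 mm plate, F_u = 450 MPa): end bolts L_c = 29 − 24/2 = 17, R_n = min(1.2×17×8×450, 2.4×22×8×450) = 73.44 kN/bolt; interior L_c = 86 − 24 = 62, R_n = 190.08 kN/bolt. φR_n = 0.75 × (2×73.44 + 4×190.08) = 680.4 kN.
Tension yield (gross): A_g = 171×8 = 1368 mm². φR_n = 0.90 × 350 × 1368 = 430.9 kN.
Block shear: shear path 2×[29+2×86] = 2×201 mm, A_gv = 3216, A_nv = 2×(201 − 2.5×26)×8 = 2176 mm²; tension across gage: (64 − 1×26)×8 = 304 mm². R_n = min(0.6×450×2176, 0.6×350×3216) + 1.0×450×304 = min(587.52, 675.36) + 136.8 = 724.32 kN. φR_n = 0.75 × 724.32 = 543.2 kN.
Governing: min(990.4, 680.4, 430.9, 543.2) = 430.9 kN → gross-section yield.

430.9 kN (gross-section yield governs)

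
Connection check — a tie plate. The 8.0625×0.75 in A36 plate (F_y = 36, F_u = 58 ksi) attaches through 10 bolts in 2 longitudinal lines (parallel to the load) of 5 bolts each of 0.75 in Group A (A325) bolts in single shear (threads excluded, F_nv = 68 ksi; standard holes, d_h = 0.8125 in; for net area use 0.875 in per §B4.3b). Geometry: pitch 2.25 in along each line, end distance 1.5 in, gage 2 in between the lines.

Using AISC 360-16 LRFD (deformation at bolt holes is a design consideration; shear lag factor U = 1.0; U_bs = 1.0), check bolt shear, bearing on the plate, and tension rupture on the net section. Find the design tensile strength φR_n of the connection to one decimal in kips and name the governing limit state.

205.9 kips (net-section rupture governs)

Bolt shear: A_b = π(0.75)²/4 = 0.44179 in². φR_n = 0.75 × 68 × 0.44179 × 10 × 1 = 225.3 kips.
Bearing (0.75 in plate, F_u = 58 ksi): end bolts L_c = 1.5 − 0.8125/2 = 1.09375, R_n = min(1.2×1.09375×0.75×58, 2.4×0.75×0.75×58) = 57.094 kips/bolt; interior L_c = 2.25 − 0.8125 = 1.4375, R_n = 75.038 kips/bolt. φR_n = 0.75 × (2×57.094 + 8×75.038) = 535.9 kips.
Tension rupture (net): A_n = (8.0625 − 2×0.875)×0.75 = 4.7344 in² (U = 1.0, A_e = A_n). φR_n = 0.75 × 58 × 4.7344 = 205.9 kips.
Governing: min(225.3, 535.9, 205.9) = 205.9 kips → net-section rupture.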